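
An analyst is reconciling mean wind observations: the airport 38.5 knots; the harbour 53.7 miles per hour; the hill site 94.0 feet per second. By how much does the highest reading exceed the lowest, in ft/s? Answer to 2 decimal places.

the airport: 38.5 kt = 64.9807 ft/s.
the harbour: 53.7 mph = 78.7600 ft/s.
Spread: 94.0000 − 64.9807 = 29.02 ft/s.

29.02 ft/s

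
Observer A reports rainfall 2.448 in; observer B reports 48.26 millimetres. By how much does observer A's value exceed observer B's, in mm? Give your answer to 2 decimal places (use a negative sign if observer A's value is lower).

13.92 mm

observer A: 2.448 in = 62.1792 mm.
Difference: 62.1792 − 48.2600 = 13.92 mm.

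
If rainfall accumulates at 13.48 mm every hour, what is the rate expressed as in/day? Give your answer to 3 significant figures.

12.7 in/day

13.48 mm/hour × 0.0393701 in/mm × 24 hour/day = 12.7 in/day.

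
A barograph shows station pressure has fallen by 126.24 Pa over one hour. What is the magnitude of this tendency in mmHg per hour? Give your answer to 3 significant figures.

0.947 mmHg per hour

126.24 Pa / 1 h × 0.00750062 mmHg/Pa = 0.947 mmHg/h.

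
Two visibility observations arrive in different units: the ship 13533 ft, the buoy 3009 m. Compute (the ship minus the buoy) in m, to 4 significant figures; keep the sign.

1116 m

the ship: 13533 ft = 4124.86 m.
Difference: 4124.86 − 3009.00 = 1116 m.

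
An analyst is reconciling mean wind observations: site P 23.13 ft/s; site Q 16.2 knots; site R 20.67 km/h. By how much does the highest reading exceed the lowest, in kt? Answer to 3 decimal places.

5.039 kt

site P: 23.13 ft/s = 13.70415 kt.
site R: 20.67 km/h = 11.16091 kt.
Spread: 16.20000 − 11.16091 = 5.039 kt.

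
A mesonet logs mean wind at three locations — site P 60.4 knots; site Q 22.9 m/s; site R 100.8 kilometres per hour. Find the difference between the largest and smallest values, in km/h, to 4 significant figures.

site P: 60.4 kt = 111.8608 km/h.
site Q: 22.9 m/s = 82.4400 km/h.
Spread: 111.8608 − 82.4400 = 29.42 km/h.

29.42 km/h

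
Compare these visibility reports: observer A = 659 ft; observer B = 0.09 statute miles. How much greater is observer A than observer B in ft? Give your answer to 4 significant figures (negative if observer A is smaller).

observer B: 0.09 SM = 475.200 ft.
Difference: 659.000 − 475.200 = 183.8 ft.

183.8 ft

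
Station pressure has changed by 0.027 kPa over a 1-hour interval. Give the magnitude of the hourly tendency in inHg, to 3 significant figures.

0.00797 inHg per hour

0.027 kPa / 1 h × 0.2953 inHg/kPa = 0.00797 inHg/h.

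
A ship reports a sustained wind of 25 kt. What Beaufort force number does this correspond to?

Beaufort force 6

25 kt lies in the Beaufort 6 band (strong breeze, 22–27 kt).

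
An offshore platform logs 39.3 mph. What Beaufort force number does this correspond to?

39.3 mph = 17.6 m/s, which is Beaufort 8 (gale, 17.2–20.7 m/s).

Beaufort force 8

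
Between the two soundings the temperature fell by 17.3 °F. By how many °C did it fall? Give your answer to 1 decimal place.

9.6 °C

For a temperature change the 32° offset cancels: Δ°C = 17.3 × 0.5556 = 9.6 °C.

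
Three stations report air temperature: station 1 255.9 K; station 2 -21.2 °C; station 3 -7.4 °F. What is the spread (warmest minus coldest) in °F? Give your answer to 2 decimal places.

station 1: 255.9 K = -17.250 °C.
station 3: -7.4 °F = -21.889 °C.
Spread: (-17.250) − (-21.889) = 4.639 °C = 8.35 °F.

8.35 °F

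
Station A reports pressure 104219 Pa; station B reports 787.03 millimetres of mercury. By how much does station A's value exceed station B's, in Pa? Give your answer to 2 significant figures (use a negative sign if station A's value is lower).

station B: 787.03 mmHg = 104928.72 Pa.
Difference: 104219.00 − 104928.72 = -710 Pa.

-710 Pa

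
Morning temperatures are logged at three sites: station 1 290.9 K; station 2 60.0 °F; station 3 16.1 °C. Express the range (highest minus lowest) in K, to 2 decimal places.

station 1: 290.9 K = 17.750 °C.
station 2: 60.0 °F = 15.556 °C.
Spread: 17.750 − 15.556 = 2.194 °C.

2.19 K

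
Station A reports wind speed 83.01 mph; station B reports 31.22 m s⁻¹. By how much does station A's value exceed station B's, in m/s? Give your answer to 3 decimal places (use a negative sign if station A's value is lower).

5.889 m/s

station A: 83.01 mph = 37.10879 m/s.
Difference: 37.10879 − 31.22000 = 5.889 m/s.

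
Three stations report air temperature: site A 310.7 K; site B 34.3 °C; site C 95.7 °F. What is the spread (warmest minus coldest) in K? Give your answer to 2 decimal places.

3.25 K

site A: 310.7 K = 37.550 °C.
site C: 95.7 °F = 35.389 °C.
Spread: 37.550 − 34.300 = 3.250 °C.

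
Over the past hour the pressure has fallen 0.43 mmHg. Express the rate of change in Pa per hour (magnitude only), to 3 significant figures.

0.43 mmHg / 1 h × 133.322 Pa/mmHg = 57.3 Pa/h.

57.3 Pa per hour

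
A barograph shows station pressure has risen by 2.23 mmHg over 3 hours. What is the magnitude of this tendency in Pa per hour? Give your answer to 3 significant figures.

99.1 Pa per hour

2.23 mmHg / 3 h × 133.322 Pa/mmHg = 99.1 Pa/h.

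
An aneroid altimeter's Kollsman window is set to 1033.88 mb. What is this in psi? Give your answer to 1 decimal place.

1 mb = 0.0145038 psi, so 1033.88 × 0.0145038 = 15.0 psi.

15.0 psi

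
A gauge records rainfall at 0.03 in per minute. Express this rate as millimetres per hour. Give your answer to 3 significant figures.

45.7 mm/hour

0.03 in/minute × 25.4 mm/in × 60 minute/hour = 45.7 mm/hour.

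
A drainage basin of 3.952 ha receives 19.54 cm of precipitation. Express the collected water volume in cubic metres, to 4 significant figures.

7722 cubic metres

Depth: 19.54 cm × 10 = 195.4 mm.
Area: 3.952 ha = 39520 m².
1 mm over 1 m² is 1 L, so volume = 195.4 × 39520 = 7722208 L = 7722 m³.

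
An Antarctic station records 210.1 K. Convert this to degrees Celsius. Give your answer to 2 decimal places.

-63.05 °C

°C = 210.1 − 273.15 = -63.05 °C.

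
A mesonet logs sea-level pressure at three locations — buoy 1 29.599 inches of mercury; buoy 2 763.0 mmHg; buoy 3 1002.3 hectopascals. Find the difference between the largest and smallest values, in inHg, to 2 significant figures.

buoy 2: 763.0 mmHg = 30.0394 inHg.
buoy 3: 1002.3 hPa = 29.5979 inHg.
Spread: 30.0394 − 29.5979 = 0.44 inHg.

0.44 inHg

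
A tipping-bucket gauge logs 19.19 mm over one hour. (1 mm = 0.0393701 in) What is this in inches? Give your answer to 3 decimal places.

0.756 in

1 mm = 0.0393701 in, so 19.19 × 0.0393701 = 0.756 in.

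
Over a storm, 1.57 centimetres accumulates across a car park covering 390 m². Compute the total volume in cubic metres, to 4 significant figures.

6.123 cubic metres

Depth: 1.57 cm × 10 = 15.7 mm.
1 mm over 1 m² is 1 L, so volume = 15.7 × 390 = 6123 L = 6.123 m³.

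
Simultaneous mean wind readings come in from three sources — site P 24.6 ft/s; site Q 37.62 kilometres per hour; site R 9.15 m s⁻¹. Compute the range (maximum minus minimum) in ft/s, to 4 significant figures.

9.685 ft/s

site Q: 37.62 km/h = 34.28478 ft/s.
site R: 9.15 m/s = 30.01969 ft/s.
Spread: 34.28478 − 24.60000 = 9.685 ft/s.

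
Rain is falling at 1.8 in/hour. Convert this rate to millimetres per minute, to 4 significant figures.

1.8 in/hour × 25.4 mm/in × 0.0166667 hour/minute = 0.7620 mm/minute.

0.7620 mm/minute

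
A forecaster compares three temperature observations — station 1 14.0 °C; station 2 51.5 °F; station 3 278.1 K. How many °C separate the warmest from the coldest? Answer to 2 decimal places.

station 2: 51.5 °F = 10.833 °C.
station 3: 278.1 K = 4.950 °C.
Spread: 14.000 − 4.950 = 9.050 °C.

9.05 °C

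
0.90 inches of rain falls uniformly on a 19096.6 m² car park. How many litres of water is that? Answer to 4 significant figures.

436500 litres

Depth: 0.90 in × 25.4 = 22.86 mm.
1 mm over 1 m² is 1 L, so volume = 22.86 × 19096.6 = 436548.28 L ≈ 436500 L.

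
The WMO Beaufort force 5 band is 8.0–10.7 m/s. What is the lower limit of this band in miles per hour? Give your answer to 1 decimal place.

17.9 mph

8.0–10.7 m/s × 2.237 = 17.9–23.9 mph.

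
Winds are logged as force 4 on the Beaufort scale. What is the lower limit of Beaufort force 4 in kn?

11 kt

Beaufort 4 (moderate breeze) spans 11–16 knots.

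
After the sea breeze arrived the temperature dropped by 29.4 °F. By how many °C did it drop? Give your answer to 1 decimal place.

16.3 °C

For a temperature change the 32° offset cancels: Δ°C = 29.4 × 0.5556 = 16.3 °C.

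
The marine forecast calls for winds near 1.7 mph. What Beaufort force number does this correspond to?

Beaufort force 1

1.7 mph = 0.8 m/s, which is Beaufort 1 (light air, 0.3–1.5 m/s).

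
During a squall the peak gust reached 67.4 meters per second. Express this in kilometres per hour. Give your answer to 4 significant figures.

242.6 km/h

1 m/s = 3.6 km/h, so 67.4 × 3.6 = 242.6 km/h.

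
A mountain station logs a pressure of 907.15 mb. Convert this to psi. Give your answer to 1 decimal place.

13.2 psi

1 mb = 0.0145038 psi, so 907.15 × 0.0145038 = 13.2 psi.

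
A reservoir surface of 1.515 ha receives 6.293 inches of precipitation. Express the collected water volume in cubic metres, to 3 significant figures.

2420 cubic metres

Depth: 6.293 in × 25.4 = 159.8422 mm.
Area: 1.515 ha = 15150 m².
1 mm over 1 m² is 1 L, so volume = 159.8422 × 15150 = 2421609.3 L = 2420 m³.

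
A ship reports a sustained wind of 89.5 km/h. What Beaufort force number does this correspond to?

Beaufort force 10

89.5 km/h = 24.9 m/s, which is Beaufort 10 (storm, 24.5–28.4 m/s).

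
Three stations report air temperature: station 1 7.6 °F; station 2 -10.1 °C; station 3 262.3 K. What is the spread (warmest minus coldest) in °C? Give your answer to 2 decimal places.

3.46 °C

station 1: 7.6 °F = -13.556 °C.
station 3: 262.3 K = -10.850 °C.
Spread: (-10.100) − (-13.556) = 3.456 °C.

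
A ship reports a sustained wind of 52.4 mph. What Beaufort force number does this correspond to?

Beaufort force 9

52.4 mph = 23.4 m/s, which is Beaufort 9 (strong gale, 20.8–24.4 m/s).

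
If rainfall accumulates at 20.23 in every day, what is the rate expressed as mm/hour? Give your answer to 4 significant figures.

21.41 mm/hour

20.23 in/day × 25.4 mm/in × 0.0416667 day/hour = 21.41 mm/hour.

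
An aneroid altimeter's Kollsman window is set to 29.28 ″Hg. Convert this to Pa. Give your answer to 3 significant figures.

99200 Pa

1 inHg = 3386.39 Pa, so 29.28 × 3386.39 = 99200 Pa.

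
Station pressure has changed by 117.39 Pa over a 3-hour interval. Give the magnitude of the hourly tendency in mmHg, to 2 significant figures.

0.29 mmHg per hour

117.39 Pa / 3 h × 0.00750062 mmHg/Pa = 0.29 mmHg/h.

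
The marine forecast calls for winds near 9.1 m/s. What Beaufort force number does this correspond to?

9.1 m/s lies in the Beaufort 5 band (fresh breeze, 8.0–10.7 m/s).

Beaufort force 5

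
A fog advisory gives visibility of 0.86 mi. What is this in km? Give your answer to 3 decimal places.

1.384 km

1 SM = 1.60934 km, so 0.86 × 1.60934 = 1.384 km.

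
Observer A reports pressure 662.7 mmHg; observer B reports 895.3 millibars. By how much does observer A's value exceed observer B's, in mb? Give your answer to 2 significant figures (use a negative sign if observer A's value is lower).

observer A: 662.7 mmHg = 883.53 mb.
Difference: 883.53 − 895.30 = -12 mb.

-12 mb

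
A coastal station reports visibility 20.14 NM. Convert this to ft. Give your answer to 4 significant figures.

1 nmi = 6076.12 ft, so 20.14 × 6076.12 = 122400 ft.

122400 ft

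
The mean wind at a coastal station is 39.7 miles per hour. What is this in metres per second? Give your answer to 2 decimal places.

17.75 m/s

1 mph = 0.44704 m/s, so 39.7 × 0.44704 = 17.75 m/s.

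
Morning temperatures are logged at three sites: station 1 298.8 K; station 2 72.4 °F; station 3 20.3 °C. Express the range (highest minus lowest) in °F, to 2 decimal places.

station 1: 298.8 K = 25.650 °C.
station 2: 72.4 °F = 22.444 °C.
Spread: 25.650 − 20.300 = 5.350 °C = 9.63 °F.

9.63 °F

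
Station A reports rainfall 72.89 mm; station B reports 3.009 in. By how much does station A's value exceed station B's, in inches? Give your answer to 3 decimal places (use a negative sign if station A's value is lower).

-0.139 in

station A: 72.89 mm = 2.86969 in.
Difference: 2.86969 − 3.00900 = -0.139 in.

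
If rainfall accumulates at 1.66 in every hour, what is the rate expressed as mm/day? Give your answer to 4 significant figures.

1012 mm/day

1.66 in/hour × 25.4 mm/in × 24 hour/day = 1012 mm/day.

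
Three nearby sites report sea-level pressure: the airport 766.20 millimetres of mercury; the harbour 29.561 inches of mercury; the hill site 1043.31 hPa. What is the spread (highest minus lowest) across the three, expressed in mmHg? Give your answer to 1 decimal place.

the harbour: 29.561 inHg = 750.849 mmHg.
the hill site: 1043.31 hPa = 782.547 mmHg.
Spread: 782.547 − 750.849 = 31.7 mmHg.

31.7 mmHg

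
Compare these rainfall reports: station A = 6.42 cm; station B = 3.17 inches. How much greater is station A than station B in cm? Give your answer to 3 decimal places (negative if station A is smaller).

-1.632 cm

station B: 3.17 in = 8.05180 cm.
Difference: 6.42000 − 8.05180 = -1.632 cm.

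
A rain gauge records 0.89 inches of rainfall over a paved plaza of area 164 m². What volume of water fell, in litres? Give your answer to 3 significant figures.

Depth: 0.89 in × 25.4 = 22.606 mm.
1 mm over 1 m² is 1 L, so volume = 22.606 × 164 = 3707.384 L ≈ 3710 L.

3710 litres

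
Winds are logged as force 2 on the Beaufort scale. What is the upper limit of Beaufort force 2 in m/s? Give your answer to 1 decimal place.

Beaufort 2 (light breeze) spans 1.6–3.3 m/s.

3.3 m/s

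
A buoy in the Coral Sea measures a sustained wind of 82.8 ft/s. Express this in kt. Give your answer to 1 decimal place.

49.1 kt

1 ft/s = 0.592484 kt, so 82.8 × 0.592484 = 49.1 kt.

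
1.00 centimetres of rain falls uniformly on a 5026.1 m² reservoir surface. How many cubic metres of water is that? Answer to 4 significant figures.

50.26 cubic metres

Depth: 1.00 cm × 10 = 10 mm.
1 mm over 1 m² is 1 L, so volume = 10 × 5026.1 = 50261 L = 50.26 m³.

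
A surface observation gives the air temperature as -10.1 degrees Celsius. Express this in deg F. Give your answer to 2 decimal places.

13.82 °F

°F = °C × 9/5 + 32 = -10.1 × 1.8 + 32 = 13.82 °F.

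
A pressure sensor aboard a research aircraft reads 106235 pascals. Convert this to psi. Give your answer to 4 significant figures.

15.41 psi

1 Pa = 0.000145038 psi, so 106235 × 0.000145038 = 15.41 psi.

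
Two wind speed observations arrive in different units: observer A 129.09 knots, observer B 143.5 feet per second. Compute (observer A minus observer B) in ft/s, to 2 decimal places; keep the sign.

74.38 ft/s

observer A: 129.09 kt = 217.8794 ft/s.
Difference: 217.8794 − 143.5000 = 74.38 ft/s.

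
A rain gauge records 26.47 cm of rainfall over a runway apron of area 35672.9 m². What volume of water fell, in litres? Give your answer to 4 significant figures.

9443000 litres

Depth: 26.47 cm × 10 = 264.7 mm.
1 mm over 1 m² is 1 L, so volume = 264.7 × 35672.9 = 9442616.6 L ≈ 9443000 L.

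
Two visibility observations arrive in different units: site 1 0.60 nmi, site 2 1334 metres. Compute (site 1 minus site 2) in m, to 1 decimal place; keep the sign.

-222.8 m

site 1: 0.60 nmi = 1111.200 m.
Difference: 1111.200 − 1334.000 = -222.8 m.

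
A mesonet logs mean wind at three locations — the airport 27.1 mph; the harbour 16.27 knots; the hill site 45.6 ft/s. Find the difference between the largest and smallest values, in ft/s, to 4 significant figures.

18.14 ft/s

the airport: 27.1 mph = 39.7467 ft/s.
the harbour: 16.27 kt = 27.4607 ft/s.
Spread: 45.6000 − 27.4607 = 18.14 ft/s.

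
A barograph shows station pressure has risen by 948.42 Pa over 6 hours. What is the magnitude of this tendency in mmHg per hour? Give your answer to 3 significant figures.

1.19 mmHg per hour

948.42 Pa / 6 h × 0.00750062 mmHg/Pa = 1.19 mmHg/h.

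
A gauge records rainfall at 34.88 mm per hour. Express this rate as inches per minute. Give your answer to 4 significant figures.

0.02289 in/minute

34.88 mm/hour × 0.0393701 in/mm × 0.0166667 hour/minute = 0.02289 in/minute.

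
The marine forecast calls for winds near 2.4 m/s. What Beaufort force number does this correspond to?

2.4 m/s lies in the Beaufort 2 band (light breeze, 1.6–3.3 m/s).

Beaufort force 2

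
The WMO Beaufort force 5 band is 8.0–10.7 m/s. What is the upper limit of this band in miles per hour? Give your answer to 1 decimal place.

8.0–10.7 m/s × 2.237 = 17.9–23.9 mph.

23.9 mph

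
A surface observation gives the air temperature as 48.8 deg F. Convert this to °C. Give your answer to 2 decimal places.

9.33 °C

°C = (°F − 32) × 5/9 = (48.8 − 32) / 1.8 = 9.33 °C.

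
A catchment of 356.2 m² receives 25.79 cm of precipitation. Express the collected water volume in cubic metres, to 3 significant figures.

Depth: 25.79 cm × 10 = 257.9 mm.
1 mm over 1 m² is 1 L, so volume = 257.9 × 356.2 = 91863.98 L = 91.9 m³.

91.9 cubic metres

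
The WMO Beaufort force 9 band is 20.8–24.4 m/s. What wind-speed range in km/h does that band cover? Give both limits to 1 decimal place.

20.8–24.4 m/s × 3.6 = 74.9–87.8 km/h.

74.9 to 87.8 km/h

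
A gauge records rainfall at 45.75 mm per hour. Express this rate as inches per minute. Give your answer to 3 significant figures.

45.75 mm/hour × 0.0393701 in/mm × 0.0166667 hour/minute = 0.0300 in/minute.

0.0300 in/minute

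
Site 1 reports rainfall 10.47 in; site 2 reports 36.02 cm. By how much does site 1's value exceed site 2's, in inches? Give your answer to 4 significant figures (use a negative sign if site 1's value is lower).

site 2: 36.02 cm = 14.18110 in.
Difference: 10.47000 − 14.18110 = -3.711 in.

-3.711 in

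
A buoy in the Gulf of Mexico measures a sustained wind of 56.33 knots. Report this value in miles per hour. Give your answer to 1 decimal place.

64.8 mph

1 kt = 1.15078 mph, so 56.33 × 1.15078 = 64.8 mph.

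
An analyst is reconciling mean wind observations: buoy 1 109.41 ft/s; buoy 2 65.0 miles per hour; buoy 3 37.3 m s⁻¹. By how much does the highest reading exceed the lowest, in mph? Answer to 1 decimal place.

18.4 mph

buoy 1: 109.41 ft/s = 74.598 mph.
buoy 3: 37.3 m/s = 83.438 mph.
Spread: 83.438 − 65.000 = 18.4 mph.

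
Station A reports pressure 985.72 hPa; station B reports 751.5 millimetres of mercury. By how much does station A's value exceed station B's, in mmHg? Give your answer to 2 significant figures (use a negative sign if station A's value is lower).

-12 mmHg

station A: 985.72 hPa = 739.35 mmHg.
Difference: 739.35 − 751.50 = -12 mmHg.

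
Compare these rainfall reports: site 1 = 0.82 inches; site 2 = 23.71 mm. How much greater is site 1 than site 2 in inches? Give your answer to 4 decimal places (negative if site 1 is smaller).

-0.1135 in

site 2: 23.71 mm = 0.933465 in.
Difference: 0.820000 − 0.933465 = -0.1135 in.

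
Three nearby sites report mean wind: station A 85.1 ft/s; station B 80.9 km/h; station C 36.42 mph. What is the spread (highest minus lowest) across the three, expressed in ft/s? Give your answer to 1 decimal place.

station B: 80.9 km/h = 73.728 ft/s.
station C: 36.42 mph = 53.416 ft/s.
Spread: 85.100 − 53.416 = 31.7 ft/s.

31.7 ft/s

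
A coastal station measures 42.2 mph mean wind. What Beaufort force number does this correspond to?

42.2 mph = 18.9 m/s, which is Beaufort 8 (gale, 17.2–20.7 m/s).

Beaufort force 8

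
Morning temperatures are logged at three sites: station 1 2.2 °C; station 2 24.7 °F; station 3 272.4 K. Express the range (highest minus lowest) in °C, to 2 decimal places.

station 2: 24.7 °F = -4.056 °C.
station 3: 272.4 K = -0.750 °C.
Spread: 2.200 − (-4.056) = 6.256 °C.

6.26 °C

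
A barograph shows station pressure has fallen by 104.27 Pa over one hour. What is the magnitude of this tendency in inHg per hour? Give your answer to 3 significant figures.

104.27 Pa / 1 h × 0.0002953 inHg/Pa = 0.0308 inHg/h.

0.0308 inHg per hour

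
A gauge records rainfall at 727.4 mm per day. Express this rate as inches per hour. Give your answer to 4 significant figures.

1.193 in/hour

727.4 mm/day × 0.0393701 in/mm × 0.0416667 day/hour = 1.193 in/hour.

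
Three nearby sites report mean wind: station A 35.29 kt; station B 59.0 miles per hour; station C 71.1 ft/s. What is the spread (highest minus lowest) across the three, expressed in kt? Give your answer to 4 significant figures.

15.98 kt

station B: 59.0 mph = 51.2696 kt.
station C: 71.1 ft/s = 42.1256 kt.
Spread: 51.2696 − 35.2900 = 15.98 kt.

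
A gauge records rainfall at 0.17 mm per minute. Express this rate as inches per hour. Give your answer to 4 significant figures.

0.4016 in/hour

0.17 mm/minute × 0.0393701 in/mm × 60 minute/hour = 0.4016 in/hour.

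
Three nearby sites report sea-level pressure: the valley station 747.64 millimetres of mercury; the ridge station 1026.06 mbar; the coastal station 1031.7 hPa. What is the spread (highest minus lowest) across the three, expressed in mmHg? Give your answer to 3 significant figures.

the ridge station: 1026.06 mb = 769.608 mmHg.
the coastal station: 1031.7 hPa = 773.839 mmHg.
Spread: 773.839 − 747.640 = 26.2 mmHg.

26.2 mmHg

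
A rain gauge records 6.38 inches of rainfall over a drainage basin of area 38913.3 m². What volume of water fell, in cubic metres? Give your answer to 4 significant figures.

6306 cubic metres

Depth: 6.38 in × 25.4 = 162.052 mm.
1 mm over 1 m² is 1 L, so volume = 162.052 × 38913.3 = 6305978.1 L = 6306 m³.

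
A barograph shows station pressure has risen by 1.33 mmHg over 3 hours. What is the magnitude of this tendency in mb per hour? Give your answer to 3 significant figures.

0.591 mb per hour

1.33 mmHg / 3 h × 1.33322 mb/mmHg = 0.591 mb/h.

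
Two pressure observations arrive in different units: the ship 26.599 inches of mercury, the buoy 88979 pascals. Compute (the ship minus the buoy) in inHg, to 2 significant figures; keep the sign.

the buoy: 88979 Pa = 26.2755 inHg.
Difference: 26.5990 − 26.2755 = 0.32 inHg.

0.32 inHg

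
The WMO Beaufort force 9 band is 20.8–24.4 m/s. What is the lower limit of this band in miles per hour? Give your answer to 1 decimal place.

46.5 mph

20.8–24.4 m/s × 2.237 = 46.5–54.6 mph.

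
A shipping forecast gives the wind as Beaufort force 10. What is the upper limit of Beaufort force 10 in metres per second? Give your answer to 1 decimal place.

Beaufort 10 (storm) spans 24.5–28.4 m/s.

28.4 m/s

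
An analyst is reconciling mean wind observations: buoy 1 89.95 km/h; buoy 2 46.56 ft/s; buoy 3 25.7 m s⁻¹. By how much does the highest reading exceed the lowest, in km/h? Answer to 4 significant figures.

41.43 km/h

buoy 2: 46.56 ft/s = 51.0894 km/h.
buoy 3: 25.7 m/s = 92.5200 km/h.
Spread: 92.5200 − 51.0894 = 41.43 km/h.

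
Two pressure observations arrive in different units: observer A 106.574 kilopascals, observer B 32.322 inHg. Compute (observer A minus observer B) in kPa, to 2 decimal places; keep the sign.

-2.88 kPa

observer B: 32.322 inHg = 109.4549 kPa.
Difference: 106.5740 − 109.4549 = -2.88 kPa.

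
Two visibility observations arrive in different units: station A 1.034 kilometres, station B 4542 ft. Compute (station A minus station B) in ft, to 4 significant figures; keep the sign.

-1150 ft

station A: 1.034 km = 3392.39 ft.
Difference: 3392.39 − 4542.00 = -1150 ft.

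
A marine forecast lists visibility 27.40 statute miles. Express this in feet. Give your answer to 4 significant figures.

1 SM = 5280 ft, so 27.40 × 5280 = 144700 ft.

144700 ft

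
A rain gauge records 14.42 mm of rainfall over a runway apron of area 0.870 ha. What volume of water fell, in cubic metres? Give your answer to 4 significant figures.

Area: 0.870 ha = 8700 m².
1 mm over 1 m² is 1 L, so volume = 14.42 × 8700 = 125454 L = 125.5 m³.

125.5 cubic metres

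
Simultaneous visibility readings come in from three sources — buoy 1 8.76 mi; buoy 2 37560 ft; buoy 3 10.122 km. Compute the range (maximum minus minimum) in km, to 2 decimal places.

buoy 1: 8.76 SM = 14.0979 km.
buoy 2: 37560 ft = 11.4483 km.
Spread: 14.0979 − 10.1220 = 3.98 km.

3.98 km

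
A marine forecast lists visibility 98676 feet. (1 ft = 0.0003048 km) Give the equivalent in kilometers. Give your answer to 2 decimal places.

1 ft = 0.0003048 km, so 98676 × 0.0003048 = 30.08 km.

30.08 km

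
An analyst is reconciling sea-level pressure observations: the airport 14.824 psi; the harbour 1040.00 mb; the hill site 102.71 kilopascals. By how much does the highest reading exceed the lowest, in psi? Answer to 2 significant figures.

0.26 psi

the harbour: 1040.00 mb = 15.0839 psi.
the hill site: 102.71 kPa = 14.8968 psi.
Spread: 15.0839 − 14.8240 = 0.26 psi.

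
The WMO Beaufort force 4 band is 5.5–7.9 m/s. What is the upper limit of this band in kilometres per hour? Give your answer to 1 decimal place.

5.5–7.9 m/s × 3.6 = 19.8–28.4 km/h.

28.4 km/h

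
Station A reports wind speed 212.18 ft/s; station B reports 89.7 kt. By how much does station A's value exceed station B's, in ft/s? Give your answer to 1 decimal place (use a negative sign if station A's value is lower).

station B: 89.7 kt = 151.397 ft/s.
Difference: 212.180 − 151.397 = 60.8 ft/s.

60.8 ft/s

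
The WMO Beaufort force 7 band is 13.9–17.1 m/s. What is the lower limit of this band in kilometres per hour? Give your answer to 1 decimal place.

50.0 km/h

13.9–17.1 m/s × 3.6 = 50.0–61.6 km/h.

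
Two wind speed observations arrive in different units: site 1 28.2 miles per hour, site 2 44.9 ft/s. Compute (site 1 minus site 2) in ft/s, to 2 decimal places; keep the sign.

-3.54 ft/s

site 1: 28.2 mph = 41.3600 ft/s.
Difference: 41.3600 − 44.9000 = -3.54 ft/s.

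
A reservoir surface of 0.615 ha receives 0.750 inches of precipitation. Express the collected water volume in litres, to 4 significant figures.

Depth: 0.750 in × 25.4 = 19.05 mm.
Area: 0.615 ha = 6150 m².
1 mm over 1 m² is 1 L, so volume = 19.05 × 6150 = 117157.5 L ≈ 117200 L.

117200 litres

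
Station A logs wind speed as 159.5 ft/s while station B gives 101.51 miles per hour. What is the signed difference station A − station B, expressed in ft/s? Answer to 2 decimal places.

station B: 101.51 mph = 148.8813 ft/s.
Difference: 159.5000 − 148.8813 = 10.62 ft/s.

10.62 ft/s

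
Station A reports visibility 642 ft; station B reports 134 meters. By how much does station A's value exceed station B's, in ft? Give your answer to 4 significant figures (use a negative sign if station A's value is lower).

station B: 134 m = 439.633 ft.
Difference: 642.000 − 439.633 = 202.4 ft.

202.4 ft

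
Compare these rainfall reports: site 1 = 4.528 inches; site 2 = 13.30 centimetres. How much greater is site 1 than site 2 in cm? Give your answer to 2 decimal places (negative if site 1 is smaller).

site 1: 4.528 in = 11.5011 cm.
Difference: 11.5011 − 13.3000 = -1.80 cm.

-1.80 cm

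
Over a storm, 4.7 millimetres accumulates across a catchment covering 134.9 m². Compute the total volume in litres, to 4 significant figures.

1 mm over 1 m² is 1 L, so volume = 4.7 × 134.9 = 634.03 L ≈ 634.0 L.

634.0 litres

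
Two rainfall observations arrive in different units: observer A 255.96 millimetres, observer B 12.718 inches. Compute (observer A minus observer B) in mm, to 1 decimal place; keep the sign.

observer B: 12.718 in = 323.037 mm.
Difference: 255.960 − 323.037 = -67.1 mm.

-67.1 mm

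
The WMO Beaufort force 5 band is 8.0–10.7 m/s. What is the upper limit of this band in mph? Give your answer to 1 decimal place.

23.9 mph

8.0–10.7 m/s × 2.237 = 17.9–23.9 mph.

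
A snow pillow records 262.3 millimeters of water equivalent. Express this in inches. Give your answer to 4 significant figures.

1 mm = 0.0393701 in, so 262.3 × 0.0393701 = 10.33 in.

10.33 in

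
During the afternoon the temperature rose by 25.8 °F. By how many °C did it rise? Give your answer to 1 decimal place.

14.3 °C

For a temperature change the 32° offset cancels: Δ°C = 25.8 × 0.5556 = 14.3 °C.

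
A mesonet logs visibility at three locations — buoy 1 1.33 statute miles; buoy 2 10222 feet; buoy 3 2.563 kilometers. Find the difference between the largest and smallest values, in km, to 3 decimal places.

buoy 1: 1.33 SM = 2.14043 km.
buoy 2: 10222 ft = 3.11567 km.
Spread: 3.11567 − 2.14043 = 0.975 km.

0.975 km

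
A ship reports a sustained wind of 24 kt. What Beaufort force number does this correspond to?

Beaufort force 6

24 kt lies in the Beaufort 6 band (strong breeze, 22–27 kt).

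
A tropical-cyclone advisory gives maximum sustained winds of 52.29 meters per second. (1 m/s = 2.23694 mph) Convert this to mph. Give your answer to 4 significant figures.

117.0 mph

1 m/s = 2.23694 mph, so 52.29 × 2.23694 = 117.0 mph.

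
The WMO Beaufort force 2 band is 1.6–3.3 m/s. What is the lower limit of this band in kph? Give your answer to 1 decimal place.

5.8 km/h

1.6–3.3 m/s × 3.6 = 5.8–11.9 km/h.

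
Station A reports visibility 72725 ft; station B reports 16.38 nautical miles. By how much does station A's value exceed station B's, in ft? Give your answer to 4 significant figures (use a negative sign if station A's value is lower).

station B: 16.38 nmi = 99526.77 ft.
Difference: 72725.00 − 99526.77 = -26800 ft.

-26800 ft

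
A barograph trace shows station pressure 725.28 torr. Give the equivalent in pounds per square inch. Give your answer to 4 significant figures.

14.02 psi

1 mmHg = 0.0193368 psi, so 725.28 × 0.0193368 = 14.02 psi.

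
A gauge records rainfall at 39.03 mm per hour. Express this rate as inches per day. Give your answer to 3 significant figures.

36.9 in/day

39.03 mm/hour × 0.0393701 in/mm × 24 hour/day = 36.9 in/day.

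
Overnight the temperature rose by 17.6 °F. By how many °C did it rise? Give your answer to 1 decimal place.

Converting a difference, only the 9/5 scale factor applies: Δ°C = 17.6 × 0.5556 = 9.8 °C.

9.8 °C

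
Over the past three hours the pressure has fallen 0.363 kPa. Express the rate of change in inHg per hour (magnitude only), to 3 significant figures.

0.363 kPa / 3 h × 0.2953 inHg/kPa = 0.0357 inHg/h.

0.0357 inHg per hour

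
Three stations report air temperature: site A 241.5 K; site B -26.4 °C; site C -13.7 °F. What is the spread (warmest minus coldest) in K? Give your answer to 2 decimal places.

site A: 241.5 K = -31.650 °C.
site C: -13.7 °F = -25.389 °C.
Spread: (-25.389) − (-31.650) = 6.261 °C.

6.26 K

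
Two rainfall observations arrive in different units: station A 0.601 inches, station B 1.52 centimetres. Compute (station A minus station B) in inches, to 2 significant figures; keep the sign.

0.0026 in

station B: 1.52 cm = 0.598425 in.
Difference: 0.601000 − 0.598425 = 0.0026 in.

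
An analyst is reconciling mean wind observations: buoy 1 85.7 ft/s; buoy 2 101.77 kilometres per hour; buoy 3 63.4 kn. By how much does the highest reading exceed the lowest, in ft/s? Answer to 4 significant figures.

buoy 2: 101.77 km/h = 92.7475 ft/s.
buoy 3: 63.4 kt = 107.0071 ft/s.
Spread: 107.0071 − 85.7000 = 21.31 ft/s.

21.31 ft/s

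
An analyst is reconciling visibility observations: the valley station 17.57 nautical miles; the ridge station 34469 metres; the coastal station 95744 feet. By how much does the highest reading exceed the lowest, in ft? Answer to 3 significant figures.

the valley station: 17.57 nmi = 106757.35 ft.
the ridge station: 34469 m = 113087.27 ft.
Spread: 113087.27 − 95744.00 = 17300 ft.

17300 ft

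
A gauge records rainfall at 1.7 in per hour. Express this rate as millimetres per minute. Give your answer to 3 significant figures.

1.7 in/hour × 25.4 mm/in × 0.0166667 hour/minute = 0.720 mm/minute.

0.720 mm/minute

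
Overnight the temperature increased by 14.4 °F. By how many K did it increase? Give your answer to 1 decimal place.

8.0 K

For a temperature change the 32° offset cancels: ΔK = 14.4 × 0.5556 = 8.0 K.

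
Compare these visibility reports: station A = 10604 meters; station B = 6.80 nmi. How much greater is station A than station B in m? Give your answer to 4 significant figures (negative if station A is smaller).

-1990 m

station B: 6.80 nmi = 12593.60 m.
Difference: 10604.00 − 12593.60 = -1990 m.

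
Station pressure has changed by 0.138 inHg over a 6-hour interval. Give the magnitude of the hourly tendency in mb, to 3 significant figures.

0.779 mb per hour

0.138 inHg / 6 h × 33.8639 mb/inHg = 0.779 mb/h.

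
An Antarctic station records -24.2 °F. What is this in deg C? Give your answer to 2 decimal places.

-31.22 °C

°C = (°F − 32) × 5/9 = (-24.2 − 32) / 1.8 = -31.22 °C.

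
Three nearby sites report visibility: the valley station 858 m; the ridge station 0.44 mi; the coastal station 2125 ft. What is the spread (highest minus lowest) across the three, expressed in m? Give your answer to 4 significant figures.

210.3 m

the ridge station: 0.44 SM = 708.111 m.
the coastal station: 2125 ft = 647.700 m.
Spread: 858.000 − 647.700 = 210.3 m.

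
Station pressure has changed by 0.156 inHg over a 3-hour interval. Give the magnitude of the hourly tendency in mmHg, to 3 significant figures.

1.32 mmHg per hour

0.156 inHg / 3 h × 25.4 mmHg/inHg = 1.32 mmHg/h.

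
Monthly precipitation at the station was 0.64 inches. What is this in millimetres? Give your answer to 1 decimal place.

16.3 mm

1 in = 25.4 mm, so 0.64 × 25.4 = 16.3 mm.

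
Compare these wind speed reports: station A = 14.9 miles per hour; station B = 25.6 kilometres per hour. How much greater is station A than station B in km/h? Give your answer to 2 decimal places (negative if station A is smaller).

station A: 14.9 mph = 23.9792 km/h.
Difference: 23.9792 − 25.6000 = -1.62 km/h.

-1.62 km/h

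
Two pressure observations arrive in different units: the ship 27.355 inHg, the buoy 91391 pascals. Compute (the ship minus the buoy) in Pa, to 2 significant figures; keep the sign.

1200 Pa

the ship: 27.355 inHg = 92634.67 Pa.
Difference: 92634.67 − 91391.00 = 1200 Pa.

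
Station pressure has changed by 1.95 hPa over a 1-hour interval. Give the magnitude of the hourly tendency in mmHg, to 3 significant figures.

1.46 mmHg per hour

1.95 hPa / 1 h × 0.750062 mmHg/hPa = 1.46 mmHg/h.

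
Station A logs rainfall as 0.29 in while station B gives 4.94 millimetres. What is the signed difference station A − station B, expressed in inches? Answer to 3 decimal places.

station B: 4.94 mm = 0.19449 in.
Difference: 0.29000 − 0.19449 = 0.096 in.

0.096 in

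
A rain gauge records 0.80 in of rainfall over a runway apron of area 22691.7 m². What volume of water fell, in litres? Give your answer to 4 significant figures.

461100 litres

Depth: 0.80 in × 25.4 = 20.32 mm.
1 mm over 1 m² is 1 L, so volume = 20.32 × 22691.7 = 461095.34 L ≈ 461100 L.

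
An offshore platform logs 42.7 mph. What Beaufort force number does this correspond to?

42.7 mph = 19.1 m/s, which is Beaufort 8 (gale, 17.2–20.7 m/s).

Beaufort force 8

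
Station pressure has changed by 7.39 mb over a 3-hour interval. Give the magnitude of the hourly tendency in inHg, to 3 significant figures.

0.0727 inHg per hour

7.39 mb / 3 h × 0.02953 inHg/mb = 0.0727 inHg/h.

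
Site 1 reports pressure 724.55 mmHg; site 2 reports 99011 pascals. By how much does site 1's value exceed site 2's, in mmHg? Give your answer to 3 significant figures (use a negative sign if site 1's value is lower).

site 2: 99011 Pa = 742.643 mmHg.
Difference: 724.550 − 742.643 = -18.1 mmHg.

-18.1 mmHg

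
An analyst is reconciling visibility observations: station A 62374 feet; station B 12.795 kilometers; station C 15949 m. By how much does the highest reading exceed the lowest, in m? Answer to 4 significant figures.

6217 m

station A: 62374 ft = 19011.60 m.
station B: 12.795 km = 12795.00 m.
Spread: 19011.60 − 12795.00 = 6217 m.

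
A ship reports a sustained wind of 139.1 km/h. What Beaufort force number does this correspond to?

139.1 km/h = 38.6 m/s, which is Beaufort 12 (hurricane force, ≥32.7 m/s).

Beaufort force 12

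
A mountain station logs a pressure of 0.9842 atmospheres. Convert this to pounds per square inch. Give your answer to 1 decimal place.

1 atm = 14.6959 psi, so 0.9842 × 14.6959 = 14.5 psi.

14.5 psi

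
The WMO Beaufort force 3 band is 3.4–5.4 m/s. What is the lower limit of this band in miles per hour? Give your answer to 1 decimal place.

7.6 mph

3.4–5.4 m/s × 2.237 = 7.6–12.1 mph.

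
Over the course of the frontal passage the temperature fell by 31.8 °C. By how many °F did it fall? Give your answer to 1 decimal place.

57.2 °F

A change of 1 °C equals a change of 1.8 °F: Δ°F = 31.8 × 1.8 = 57.2 °F.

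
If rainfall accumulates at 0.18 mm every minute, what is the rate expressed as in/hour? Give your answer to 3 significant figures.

0.425 in/hour

0.18 mm/minute × 0.0393701 in/mm × 60 minute/hour = 0.425 in/hour.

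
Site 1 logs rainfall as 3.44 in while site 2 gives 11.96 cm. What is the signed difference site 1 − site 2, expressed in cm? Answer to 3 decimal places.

-3.222 cm

site 1: 3.44 in = 8.73760 cm.
Difference: 8.73760 − 11.96000 = -3.222 cm.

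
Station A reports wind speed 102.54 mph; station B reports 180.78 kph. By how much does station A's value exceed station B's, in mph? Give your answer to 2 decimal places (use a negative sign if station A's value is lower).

-9.79 mph

station B: 180.78 km/h = 112.3315 mph.
Difference: 102.5400 − 112.3315 = -9.79 mph.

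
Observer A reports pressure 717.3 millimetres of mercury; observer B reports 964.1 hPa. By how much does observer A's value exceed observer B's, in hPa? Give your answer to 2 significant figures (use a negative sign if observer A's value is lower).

observer A: 717.3 mmHg = 956.321 hPa.
Difference: 956.321 − 964.100 = -7.8 hPa.

-7.8 hPa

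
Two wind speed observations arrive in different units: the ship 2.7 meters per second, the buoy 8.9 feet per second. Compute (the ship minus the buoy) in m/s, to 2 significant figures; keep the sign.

-0.013 m/s

the buoy: 8.9 ft/s = 2.71272 m/s.
Difference: 2.70000 − 2.71272 = -0.013 m/s.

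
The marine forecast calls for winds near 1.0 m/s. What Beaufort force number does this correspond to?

1.0 m/s lies in the Beaufort 1 band (light air, 0.3–1.5 m/s).

Beaufort force 1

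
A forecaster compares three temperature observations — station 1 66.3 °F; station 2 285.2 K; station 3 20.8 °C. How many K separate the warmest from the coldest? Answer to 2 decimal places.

8.75 K

station 1: 66.3 °F = 19.056 °C.
station 2: 285.2 K = 12.050 °C.
Spread: 20.800 − 12.050 = 8.750 °C.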